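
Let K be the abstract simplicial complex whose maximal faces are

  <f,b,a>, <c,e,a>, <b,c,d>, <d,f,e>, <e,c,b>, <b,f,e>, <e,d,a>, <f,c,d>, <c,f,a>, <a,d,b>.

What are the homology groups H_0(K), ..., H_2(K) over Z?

H_0 ≅ Z,  H_1 ≅ Z/2,  H_2 = 0.

Order the vertices as a < b < c < d < e < f. Listing each simplex with vertices in this order, K has dimension 2 with simplices:

  0-simplices (6): a, b, c, d, e, f
  1-simplices (15): ab, ac, ad, ae, af, bc, bd, be, bf, cd, ce, cf, de, df, ef
  2-simplices (10): abd, abf, ace, acf, ade, bcd, bce, bef, cdf, def

so the chain groups are C_0 ≅ Z^6, C_1 ≅ Z^15, C_2 ≅ Z^10.

Boundary ∂_1: C_1 → C_0 maps an edge to its endpoints' difference, ∂[p,q] = q − p.
As a 6×15 matrix over Z this has rank 5, with invariant factors (1,1,1,1,1).

The boundary map ∂_2: C_2 → C_1 acts by ∂[p,q,r] = [q,r] − [p,r] + [p,q]. For instance
  ∂bce = ce − be + bc,
  ∂ade = de − ae + ad.
The resulting 15×10 matrix has rank 10, and its Smith normal form has invariant factors (1,1,1,1,1,1,1,1,1,2).

Now H_k = ker ∂_k / im ∂_{k+1}, so:

  H_0: rank C_0 − rank ∂_1 = 6 − 5 = 1, and the invariant factors of ∂_1 are all 1, so H_0 ≅ Z.
  H_1: rank ker ∂_1 − rank ∂_2 = (15 − 5) − 10 = 0, and ∂_2 has invariant factor 2 > 1, so H_1 ≅ Z/2.
  H_2: rank ker ∂_2 − rank ∂_3 = (10 − 10) − 0 = 0, and there is no ∂_3, so H_2 ≅ 0.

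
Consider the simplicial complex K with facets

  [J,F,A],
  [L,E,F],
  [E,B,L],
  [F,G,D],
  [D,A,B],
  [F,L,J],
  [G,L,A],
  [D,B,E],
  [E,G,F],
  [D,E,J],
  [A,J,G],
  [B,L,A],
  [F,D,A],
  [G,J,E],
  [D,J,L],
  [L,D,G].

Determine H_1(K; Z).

H_1 ≅ Z^2.

Fix the vertex order A < B < D < E < F < G < J < L and write every simplex with vertices in increasing order. Then dim K = 2 and the simplices of K are:

  0-simplices (8): A, B, D, E, F, G, J, L
  1-simplices (24): AB, AD, AF, AG, AJ, AL, BD, BE, BL, DE, DF, DG, DJ, DL, EF, EG, EJ, EL, FG, FJ, FL, GJ, GL, JL
  2-simplices (16): ABD, ABL, ADF, AFJ, AGJ, AGL, BDE, BEL, DEJ, DFG, DGL, DJL, EFG, EFL, EGJ, FJL

Hence C_0 ≅ Z^8, C_1 ≅ Z^24, C_2 ≅ Z^16.

Boundary ∂_1: C_1 → C_0 sends each edge [p,q] (with p < q) to q − p. For instance
  ∂AJ = J − A.
The 8×24 boundary matrix has rank 7 and Smith normal form diag(1,1,1,1,1,1,1).

The boundary map ∂_2: C_2 → C_1 acts by ∂[p,q,r] = [q,r] − [p,r] + [p,q]. For instance
  ∂DGL = GL − DL + DG,
  ∂EFG = FG − EG + EF.
This gives a 24×16 integer matrix of rank 15; reducing to Smith normal form yields diagonal entries (1,1,1,1,1,1,1,1,1,1,1,1,1,1,1).

Now H_k = ker ∂_k / im ∂_{k+1}, so:

  H_1: rank ker ∂_1 − rank ∂_2 = (24 − 7) − 15 = 2, and the invariant factors of ∂_2 are all 1, so H_1 ≅ Z^2.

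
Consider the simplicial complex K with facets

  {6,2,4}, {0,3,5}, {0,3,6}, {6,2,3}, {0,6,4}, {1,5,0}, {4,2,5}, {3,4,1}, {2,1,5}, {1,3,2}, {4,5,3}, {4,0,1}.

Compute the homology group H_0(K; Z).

We work with the vertex ordering 0 < 1 < 2 < 3 < 4 < 5 < 6. The simplices of K, each written with vertices in increasing order, are:

  0-simplices (7): [0], [1], [2], [3], [4], [5], [6]
  1-simplices (18): [0,1], [0,3], [0,4], [0,5], [0,6], [1,2], [1,3], [1,4], [1,5], [2,3], [2,4], [2,5], [2,6], [3,4], [3,5], [3,6], [4,5], [4,6]
  2-simplices (12): [0,1,4], [0,1,5], [0,3,5], [0,3,6], [0,4,6], [1,2,3], [1,2,5], [1,3,4], [2,3,6], [2,4,5], [2,4,6], [3,4,5]

so the chain groups are C_0 ≅ Z^7, C_1 ≅ Z^18, C_2 ≅ Z^12.

The boundary map ∂_1: C_1 → C_0 is given by ∂[p,q] = [q] − [p].
As a 7×18 matrix over Z this has rank 6, with invariant factors (1,1,1,1,1,1).

∂_2: C_2 → C_1 acts by ∂[p,q,r] = [q,r] − [p,r] + [p,q]. For instance
  ∂[0,1,5] = [1,5] − [0,5] + [0,1],
  ∂[0,4,6] = [4,6] − [0,6] + [0,4].
As a 18×12 matrix over Z this has rank 12, with invariant factors (1,1,1,1,1,1,1,1,1,1,1,2).

Now H_k = ker ∂_k / im ∂_{k+1}, so:

  H_0: rank C_0 − rank ∂_1 = 7 − 6 = 1, and the invariant factors of ∂_1 are all 1, so H_0 = Z.

H_0 = Z.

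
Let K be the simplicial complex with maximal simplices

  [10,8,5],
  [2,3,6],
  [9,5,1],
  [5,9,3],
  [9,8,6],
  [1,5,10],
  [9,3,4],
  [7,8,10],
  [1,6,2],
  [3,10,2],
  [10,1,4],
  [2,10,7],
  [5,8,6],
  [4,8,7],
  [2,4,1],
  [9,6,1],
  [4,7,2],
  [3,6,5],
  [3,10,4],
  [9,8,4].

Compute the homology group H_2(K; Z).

H_2 ≅ 0.

We work with the vertex ordering 1 < 2 < 3 < 4 < 5 < 6 < 7 < 8 < 9 < 10. The simplices of K, each written with vertices in increasing order, are:

  0-simplices (10): [1], [2], [3], [4], [5], [6], [7], [8], [9], [10]
  1-simplices (30): (30 of them)
  2-simplices (20): (20 of them)

giving chain groups C_0 ≅ Z^10, C_1 ≅ Z^30, C_2 ≅ Z^20.

Boundary ∂_1: C_1 → C_0 is given by ∂[p,q] = [q] − [p].
The resulting 10×30 matrix has rank 9, and its Smith normal form has invariant factors (1,1,1,1,1,1,1,1,1).

∂_2: C_2 → C_1 acts by ∂[p,q,r] = [q,r] − [p,r] + [p,q]. For instance
  ∂[7,8,10] = [8,10] − [7,10] + [7,8],
  ∂[1,6,9] = [6,9] − [1,9] + [1,6].
The resulting 30×20 matrix has rank 20, and its Smith normal form has invariant factors (1,1,1,1,1,1,1,1,1,1,1,1,1,1,1,1,1,1,1,2).

From H_k ≅ ker(∂_k) / im(∂_{k+1}) we obtain:

  H_2: rank ker ∂_2 − rank ∂_3 = (20 − 20) − 0 = 0, and there is no ∂_3, so H_2 ≅ 0.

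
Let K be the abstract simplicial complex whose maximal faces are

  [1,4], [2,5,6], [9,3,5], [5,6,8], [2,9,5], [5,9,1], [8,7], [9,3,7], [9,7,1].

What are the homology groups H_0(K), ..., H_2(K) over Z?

H_0 = Z,  H_1 = Z,  H_2 = 0.

K has 9 vertices, 16 edges, 7 triangles.
rank ∂_0 = 0, rank ∂_1 = 8 ⇒ b_0 = 9 − 0 − 8 = 1; all invariant factors of ∂_1 are 1 so no torsion. So H_0 = Z.
rank ∂_1 = 8, rank ∂_2 = 7 ⇒ b_1 = 16 − 8 − 7 = 1; all invariant factors of ∂_2 are 1 so no torsion. So H_1 = Z.
rank ∂_2 = 7, rank ∂_3 = 0 ⇒ b_2 = 7 − 7 − 0 = 0. So H_2 = 0.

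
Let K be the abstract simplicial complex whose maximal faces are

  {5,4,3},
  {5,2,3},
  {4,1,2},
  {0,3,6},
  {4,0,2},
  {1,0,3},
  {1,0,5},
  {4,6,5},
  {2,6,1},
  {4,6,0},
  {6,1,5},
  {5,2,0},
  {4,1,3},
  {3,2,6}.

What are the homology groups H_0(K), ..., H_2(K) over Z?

H_0 = Z,  H_1 = Z^2,  H_2 = Z.

Order the vertices as 0 < 1 < 2 < 3 < 4 < 5 < 6. Listing each simplex with vertices in this order, K has dimension 2 with simplices:

  0-simplices (7): [0], [1], [2], [3], [4], [5], [6]
  1-simplices (21): [0,1], [0,2], [0,3], [0,4], [0,5], [0,6], [1,2], [1,3], [1,4], [1,5], [1,6], [2,3], [2,4], [2,5], [2,6], [3,4], [3,5], [3,6], [4,5], [4,6], [5,6]
  2-simplices (14): [0,1,3], [0,1,5], [0,2,4], [0,2,5], [0,3,6], [0,4,6], [1,2,4], [1,2,6], [1,3,4], [1,5,6], [2,3,5], [2,3,6], [3,4,5], [4,5,6]

Hence C_0 ≅ Z^7, C_1 ≅ Z^21, C_2 ≅ Z^14.

Boundary ∂_1: C_1 → C_0 maps an edge to its endpoints' difference, ∂[p,q] = q − p. For instance
  ∂[4,6] = [6] − [4].
This gives a 7×21 integer matrix of rank 6; reducing to Smith normal form yields diagonal entries (1,1,1,1,1,1).

The boundary map ∂_2: C_2 → C_1 acts by ∂[p,q,r] = [q,r] − [p,r] + [p,q]. For instance
  ∂[1,2,4] = [2,4] − [1,4] + [1,2],
  ∂[1,5,6] = [5,6] − [1,6] + [1,5].
As a 21×14 matrix over Z this has rank 13, with invariant factors (1,1,1,1,1,1,1,1,1,1,1,1,1).

Now H_k = ker ∂_k / im ∂_{k+1}, so:

  H_0: rank C_0 − rank ∂_1 = 7 − 6 = 1, and the invariant factors of ∂_1 are all 1, so H_0 = Z.
  H_1: rank ker ∂_1 − rank ∂_2 = (21 − 6) − 13 = 2, and the invariant factors of ∂_2 are all 1, so H_1 = Z^2.
  H_2: rank ker ∂_2 − rank ∂_3 = (14 − 13) − 0 = 1, and there is no ∂_3, so H_2 = Z.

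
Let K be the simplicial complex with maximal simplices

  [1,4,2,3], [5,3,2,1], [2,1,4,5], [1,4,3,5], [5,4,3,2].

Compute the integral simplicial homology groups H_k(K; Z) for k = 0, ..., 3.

H_0 = Z,  H_1 = 0,  H_2 = 0,  H_3 = Z.

Order the vertices as 1 < 2 < 3 < 4 < 5. Listing each simplex with vertices in this order, K has dimension 3 with simplices:

  0-simplices (5): [1], [2], [3], [4], [5]
  1-simplices (10): [1,2], [1,3], [1,4], [1,5], [2,3], [2,4], [2,5], [3,4], [3,5], [4,5]
  2-simplices (10): [1,2,3], [1,2,4], [1,2,5], [1,3,4], [1,3,5], [1,4,5], [2,3,4], [2,3,5], [2,4,5], [3,4,5]
  3-simplices (5): [1,2,3,4], [1,2,3,5], [1,2,4,5], [1,3,4,5], [2,3,4,5]

giving chain groups C_0 ≅ Z^5, C_1 ≅ Z^10, C_2 ≅ Z^10, C_3 ≅ Z^5.

Boundary ∂_1: C_1 → C_0 maps an edge to its endpoints' difference, ∂[p,q] = q − p.
As a 5×10 matrix over Z this has rank 4, with invariant factors (1,1,1,1).

∂_2: C_2 → C_1 sends each 2-simplex [p,q,r] to [q,r] − [p,r] + [p,q]. For instance
  ∂[1,2,5] = [2,5] − [1,5] + [1,2],
  ∂[1,2,3] = [2,3] − [1,3] + [1,2].
This gives a 10×10 integer matrix of rank 6; reducing to Smith normal form yields diagonal entries (1,1,1,1,1,1).

Boundary ∂_3: C_3 → C_2 sends each 3-simplex σ to the alternating sum Σ_i (−1)^i (σ with its i-th vertex removed). For instance
  ∂[1,3,4,5] = [3,4,5] − [1,4,5] + [1,3,5] − [1,3,4],
  ∂[2,3,4,5] = [3,4,5] − [2,4,5] + [2,3,5] − [2,3,4].
This gives a 10×5 integer matrix of rank 4; reducing to Smith normal form yields diagonal entries (1,1,1,1).

Now H_k = ker ∂_k / im ∂_{k+1}, so:

  H_0: rank C_0 − rank ∂_1 = 5 − 4 = 1, and the invariant factors of ∂_1 are all 1, so H_0 ≅ Z.
  H_1: rank ker ∂_1 − rank ∂_2 = (10 − 4) − 6 = 0, and the invariant factors of ∂_2 are all 1, so H_1 ≅ 0.
  H_2: rank ker ∂_2 − rank ∂_3 = (10 − 6) − 4 = 0, and the invariant factors of ∂_3 are all 1, so H_2 ≅ 0.
  H_3: rank ker ∂_3 − rank ∂_4 = (5 − 4) − 0 = 1, and there is no ∂_4, so H_3 ≅ Z.

As a check, the Euler characteristic is 5 − 10 + 10 − 5 = 0, which agrees with 1 − 0 + 0 − 1 = 0.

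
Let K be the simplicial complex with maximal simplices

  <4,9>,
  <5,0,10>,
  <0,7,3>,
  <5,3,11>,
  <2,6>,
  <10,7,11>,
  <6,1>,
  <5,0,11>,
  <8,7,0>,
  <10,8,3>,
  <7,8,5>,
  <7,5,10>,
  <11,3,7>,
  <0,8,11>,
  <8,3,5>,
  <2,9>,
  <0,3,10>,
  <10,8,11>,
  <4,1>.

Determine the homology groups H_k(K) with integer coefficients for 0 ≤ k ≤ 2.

We work with the vertex ordering 0 < 1 < 2 < 3 < 4 < 5 < 6 < 7 < 8 < 9 < 10 < 11. The simplices of K, each written with vertices in increasing order, are:

  0-simplices (12): [0], [1], [2], [3], [4], [5], [6], [7], [8], [9], [10], [11]
  1-simplices (26): (26 of them)
  2-simplices (14): [0,3,7], [0,3,10], [0,5,10], [0,5,11], [0,7,8], [0,8,11], [3,5,8], [3,5,11], [3,7,11], [3,8,10], [5,7,8], [5,7,10], [7,10,11], [8,10,11]

so the chain groups are C_0 ≅ Z^12, C_1 ≅ Z^26, C_2 ≅ Z^14.

∂_1: C_1 → C_0 is given by ∂[p,q] = [q] − [p].
The resulting 12×26 matrix has rank 10, and its Smith normal form has invariant factors (1,1,1,1,1,1,1,1,1,1).

∂_2: C_2 → C_1 sends each 2-simplex [p,q,r] to [q,r] − [p,r] + [p,q]. For instance
  ∂[0,8,11] = [8,11] − [0,11] + [0,8],
  ∂[3,5,8] = [5,8] − [3,8] + [3,5].
The resulting 26×14 matrix has rank 13, and its Smith normal form has invariant factors (1,1,1,1,1,1,1,1,1,1,1,1,1).

Now H_k = ker ∂_k / im ∂_{k+1}, so:

  H_0: rank C_0 − rank ∂_1 = 12 − 10 = 2, and the invariant factors of ∂_1 are all 1, so H_0 = Z^2.
  H_1: rank ker ∂_1 − rank ∂_2 = (26 − 10) − 13 = 3, and the invariant factors of ∂_2 are all 1, so H_1 = Z^3.
  H_2: rank ker ∂_2 − rank ∂_3 = (14 − 13) − 0 = 1, and there is no ∂_3, so H_2 = Z.

As a check, the Euler characteristic is 12 − 26 + 14 = 0, which agrees with 2 − 3 + 1 = 0.
(K is a triangulation of the disjoint union of the circle S^1 and the torus T^2.)

H_0 = Z^2,  H_1 = Z^3,  H_2 = Z.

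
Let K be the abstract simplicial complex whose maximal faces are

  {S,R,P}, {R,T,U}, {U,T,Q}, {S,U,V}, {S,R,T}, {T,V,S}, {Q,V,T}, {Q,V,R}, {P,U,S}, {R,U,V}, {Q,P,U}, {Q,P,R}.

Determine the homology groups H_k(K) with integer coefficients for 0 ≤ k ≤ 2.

Order the vertices as P < Q < R < S < T < U < V. Listing each simplex with vertices in this order, K has dimension 2 with simplices:

  0-simplices (7): P, Q, R, S, T, U, V
  1-simplices (18): PQ, PR, PS, PU, QR, QT, QU, QV, RS, RT, RU, RV, ST, SU, SV, TU, TV, UV
  2-simplices (12): PQR, PQU, PRS, PSU, QRV, QTU, QTV, RST, RTU, RUV, STV, SUV

Hence C_0 ≅ Z^7, C_1 ≅ Z^18, C_2 ≅ Z^12.

∂_1: C_1 → C_0 sends each edge [p,q] (with p < q) to q − p. For instance
  ∂RT = T − R.
This gives a 7×18 integer matrix of rank 6; reducing to Smith normal form yields diagonal entries (1,1,1,1,1,1).

Boundary ∂_2: C_2 → C_1 sends each 2-simplex [p,q,r] to [q,r] − [p,r] + [p,q]. For instance
  ∂RTU = TU − RU + RT,
  ∂PQR = QR − PR + PQ.
The 18×12 boundary matrix has rank 12 and Smith normal form diag(1,1,1,1,1,1,1,1,1,1,1,2).

Now H_k = ker ∂_k / im ∂_{k+1}, so:

  H_0: rank C_0 − rank ∂_1 = 7 − 6 = 1, and the invariant factors of ∂_1 are all 1, so H_0 = Z.
  H_1: rank ker ∂_1 − rank ∂_2 = (18 − 6) − 12 = 0, and ∂_2 has invariant factor 2 > 1, so H_1 = Z/2Z.
  H_2: rank ker ∂_2 − rank ∂_3 = (12 − 12) − 0 = 0, and there is no ∂_3, so H_2 = 0.

As a check, the Euler characteristic is 7 − 18 + 12 = 1, which agrees with 1 − 0 + 0 = 1.

H_0 ≅ Z,  H_1 ≅ Z/2Z,  H_2 = 0.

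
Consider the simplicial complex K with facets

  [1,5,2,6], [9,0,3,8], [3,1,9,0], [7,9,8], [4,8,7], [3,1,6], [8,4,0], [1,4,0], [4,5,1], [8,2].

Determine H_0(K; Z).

H_0 = Z.

We work with the vertex ordering 0 < 1 < 2 < 3 < 4 < 5 < 6 < 7 < 8 < 9. The simplices of K, each written with vertices in increasing order, are:

  0-simplices (10): [0], [1], [2], [3], [4], [5], [6], [7], [8], [9]
  1-simplices (24): (24 of them)
  2-simplices (17): [0,1,3], [0,1,4], [0,1,9], [0,3,8], [0,3,9], [0,4,8], [0,8,9], [1,2,5], [1,2,6], [1,3,6], [1,3,9], [1,4,5], [1,5,6], [2,5,6], [3,8,9], [4,7,8], [7,8,9]
  3-simplices (3): [0,1,3,9], [0,3,8,9], [1,2,5,6]

Hence C_0 ≅ Z^10, C_1 ≅ Z^24, C_2 ≅ Z^17, C_3 ≅ Z^3.

Boundary ∂_1: C_1 → C_0 is given by ∂[p,q] = [q] − [p]. For instance
  ∂[2,8] = [8] − [2].
The resulting 10×24 matrix has rank 9, and its Smith normal form has invariant factors (1,1,1,1,1,1,1,1,1).

The boundary map ∂_2: C_2 → C_1 acts by ∂[p,q,r] = [q,r] − [p,r] + [p,q]. For instance
  ∂[1,2,5] = [2,5] − [1,5] + [1,2],
  ∂[3,8,9] = [8,9] − [3,9] + [3,8].
This gives a 24×17 integer matrix of rank 14; reducing to Smith normal form yields diagonal entries (1,1,1,1,1,1,1,1,1,1,1,1,1,1).

∂_3: C_3 → C_2 sends each 3-simplex σ to the alternating sum Σ_i (−1)^i (σ with its i-th vertex removed). For instance
  ∂[1,2,5,6] = [2,5,6] − [1,5,6] + [1,2,6] − [1,2,5],
  ∂[0,1,3,9] = [1,3,9] − [0,3,9] + [0,1,9] − [0,1,3].
The resulting 17×3 matrix has rank 3, and its Smith normal form has invariant factors (1,1,1).

Now H_k = ker ∂_k / im ∂_{k+1}, so:

  H_0: rank C_0 − rank ∂_1 = 10 − 9 = 1, and the invariant factors of ∂_1 are all 1, so H_0 ≅ Z.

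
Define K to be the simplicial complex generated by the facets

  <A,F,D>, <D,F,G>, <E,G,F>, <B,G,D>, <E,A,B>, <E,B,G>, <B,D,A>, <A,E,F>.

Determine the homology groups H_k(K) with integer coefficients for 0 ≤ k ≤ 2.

H_0 ≅ Z,  H_1 = 0,  H_2 ≅ Z.

We work with the vertex ordering A < B < D < E < F < G. The simplices of K, each written with vertices in increasing order, are:

  0-simplices (6): A, B, D, E, F, G
  1-simplices (12): AB, AD, AE, AF, BD, BE, BG, DF, DG, EF, EG, FG
  2-simplices (8): ABD, ABE, ADF, AEF, BDG, BEG, DFG, EFG

Hence C_0 ≅ Z^6, C_1 ≅ Z^12, C_2 ≅ Z^8.

The boundary map ∂_1: C_1 → C_0 sends each edge [p,q] (with p < q) to q − p. For instance
  ∂DF = F − D.
The 6×12 boundary matrix has rank 5 and Smith normal form diag(1,1,1,1,1).

Boundary ∂_2: C_2 → C_1 acts by ∂[p,q,r] = [q,r] − [p,r] + [p,q]. For instance
  ∂DFG = FG − DG + DF,
  ∂AEF = EF − AF + AE.
As a 12×8 matrix over Z this has rank 7, with invariant factors (1,1,1,1,1,1,1).

Now H_k = ker ∂_k / im ∂_{k+1}, so:

  H_0: rank C_0 − rank ∂_1 = 6 − 5 = 1, and the invariant factors of ∂_1 are all 1, so H_0 ≅ Z.
  H_1: rank ker ∂_1 − rank ∂_2 = (12 − 5) − 7 = 0, and the invariant factors of ∂_2 are all 1, so H_1 ≅ 0.
  H_2: rank ker ∂_2 − rank ∂_3 = (8 − 7) − 0 = 1, and there is no ∂_3, so H_2 ≅ Z.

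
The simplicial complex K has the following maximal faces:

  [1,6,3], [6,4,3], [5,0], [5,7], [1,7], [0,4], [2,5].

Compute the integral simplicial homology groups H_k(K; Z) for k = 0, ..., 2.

Order the vertices as 0 < 1 < 2 < 3 < 4 < 5 < 6 < 7. Listing each simplex with vertices in this order, K has dimension 2 with simplices:

  0-simplices (8): [0], [1], [2], [3], [4], [5], [6], [7]
  1-simplices (10): [0,4], [0,5], [1,3], [1,6], [1,7], [2,5], [3,4], [3,6], [4,6], [5,7]
  2-simplices (2): [1,3,6], [3,4,6]

giving chain groups C_0 ≅ Z^8, C_1 ≅ Z^10, C_2 ≅ Z^2.

The boundary map ∂_1: C_1 → C_0 maps an edge to its endpoints' difference, ∂[p,q] = q − p.
The 8×10 boundary matrix has rank 7 and Smith normal form diag(1,1,1,1,1,1,1).

The boundary map ∂_2: C_2 → C_1 sends each 2-simplex [p,q,r] to [q,r] − [p,r] + [p,q]. For instance
  ∂[1,3,6] = [3,6] − [1,6] + [1,3],
  ∂[3,4,6] = [4,6] − [3,6] + [3,4].
As a 10×2 matrix over Z this has rank 2, with invariant factors (1,1).

Reading off H_k = ker ∂_k / im ∂_{k+1}:

  H_0: rank C_0 − rank ∂_1 = 8 − 7 = 1, and the invariant factors of ∂_1 are all 1, so H_0 ≅ Z.
  H_1: rank ker ∂_1 − rank ∂_2 = (10 − 7) − 2 = 1, and the invariant factors of ∂_2 are all 1, so H_1 ≅ Z.
  H_2: rank ker ∂_2 − rank ∂_3 = (2 − 2) − 0 = 0, and there is no ∂_3, so H_2 ≅ 0.

As a check, the Euler characteristic is 8 − 10 + 2 = 0, which agrees with 1 − 1 + 0 = 0.

H_0 = Z,  H_1 = Z,  H_2 = 0.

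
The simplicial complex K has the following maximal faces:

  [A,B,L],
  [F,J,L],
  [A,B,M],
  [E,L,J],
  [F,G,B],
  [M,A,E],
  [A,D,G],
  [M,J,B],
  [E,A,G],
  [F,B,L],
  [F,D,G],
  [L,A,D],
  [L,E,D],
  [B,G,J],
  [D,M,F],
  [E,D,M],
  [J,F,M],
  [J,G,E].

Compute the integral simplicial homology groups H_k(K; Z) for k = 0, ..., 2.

Take the total order A < B < D < E < F < G < J < L < M on the vertex set. Then K (dimension 2) consists of the simplices:

  0-simplices (9): A, B, D, E, F, G, J, L, M
  1-simplices (27): AB, AD, AE, AG, AL, AM, BF, BG, BJ, BL, BM, DE, DF, DG, DL, DM, EG, EJ, EL, EM, FG, FJ, FL, FM, GJ, JL, JM
  2-simplices (18): ABL, ABM, ADG, ADL, AEG, AEM, BFG, BFL, BGJ, BJM, DEL, DEM, DFG, DFM, EGJ, EJL, FJL, FJM

so the chain groups are C_0 ≅ Z^9, C_1 ≅ Z^27, C_2 ≅ Z^18.

Boundary ∂_1: C_1 → C_0 maps an edge to its endpoints' difference, ∂[p,q] = q − p. For instance
  ∂AM = M − A.
As a 9×27 matrix over Z this has rank 8, with invariant factors (1,1,1,1,1,1,1,1).

Boundary ∂_2: C_2 → C_1 sends each 2-simplex [p,q,r] to [q,r] − [p,r] + [p,q]. For instance
  ∂BFL = FL − BL + BF,
  ∂DFM = FM − DM + DF.
This gives a 27×18 integer matrix of rank 18; reducing to Smith normal form yields diagonal entries (1,1,1,1,1,1,1,1,1,1,1,1,1,1,1,1,1,2).

From H_k ≅ ker(∂_k) / im(∂_{k+1}) we obtain:

  H_0: rank C_0 − rank ∂_1 = 9 − 8 = 1, and the invariant factors of ∂_1 are all 1, so H_0 ≅ Z.
  H_1: rank ker ∂_1 − rank ∂_2 = (27 − 8) − 18 = 1, and ∂_2 has invariant factor 2 > 1, so H_1 ≅ Z × Z/2.
  H_2: rank ker ∂_2 − rank ∂_3 = (18 − 18) − 0 = 0, and there is no ∂_3, so H_2 ≅ 0.

H_0 = Z,  H_1 = Z × Z/2,  H_2 = 0.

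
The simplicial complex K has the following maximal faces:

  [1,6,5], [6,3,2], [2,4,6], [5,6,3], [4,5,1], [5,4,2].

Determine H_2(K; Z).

H_2 = 0.

Fix the vertex order 1 < 2 < 3 < 4 < 5 < 6 and write every simplex with vertices in increasing order. Then dim K = 2 and the simplices of K are:

  0-simplices (6): [1], [2], [3], [4], [5], [6]
  1-simplices (12): [1,4], [1,5], [1,6], [2,3], [2,4], [2,5], [2,6], [3,5], [3,6], [4,5], [4,6], [5,6]
  2-simplices (6): [1,4,5], [1,5,6], [2,3,6], [2,4,5], [2,4,6], [3,5,6]

giving chain groups C_0 ≅ Z^6, C_1 ≅ Z^12, C_2 ≅ Z^6.

Boundary ∂_1: C_1 → C_0 maps an edge to its endpoints' difference, ∂[p,q] = q − p. For instance
  ∂[3,6] = [6] − [3].
The 6×12 boundary matrix has rank 5 and Smith normal form diag(1,1,1,1,1).

∂_2: C_2 → C_1 acts by ∂[p,q,r] = [q,r] − [p,r] + [p,q]. For instance
  ∂[1,4,5] = [4,5] − [1,5] + [1,4],
  ∂[1,5,6] = [5,6] − [1,6] + [1,5].
As a 12×6 matrix over Z this has rank 6, with invariant factors (1,1,1,1,1,1).

Reading off H_k = ker ∂_k / im ∂_{k+1}:

  H_2: rank ker ∂_2 − rank ∂_3 = (6 − 6) − 0 = 0, and there is no ∂_3, so H_2 ≅ 0.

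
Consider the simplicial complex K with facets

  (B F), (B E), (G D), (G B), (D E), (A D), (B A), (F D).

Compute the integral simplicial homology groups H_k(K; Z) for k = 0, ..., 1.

H_0 ≅ Z,  H_1 ≅ Z^3.

Fix the vertex order A < B < D < E < F < G and write every simplex with vertices in increasing order. Then dim K = 1 and the simplices of K are:

  0-simplices (6): A, B, D, E, F, G
  1-simplices (8): AB, AD, BE, BF, BG, DE, DF, DG

giving chain groups C_0 ≅ Z^6, C_1 ≅ Z^8.

∂_1: C_1 → C_0 maps an edge to its endpoints' difference, ∂[p,q] = q − p.
As a 6×8 matrix over Z this has rank 5, with invariant factors (1,1,1,1,1).

From H_k ≅ ker(∂_k) / im(∂_{k+1}) we obtain:

  H_0: rank C_0 − rank ∂_1 = 6 − 5 = 1, and the invariant factors of ∂_1 are all 1, so H_0 = Z.
  H_1: rank ker ∂_1 − rank ∂_2 = (8 − 5) − 0 = 3, and there is no ∂_2, so H_1 = Z^3.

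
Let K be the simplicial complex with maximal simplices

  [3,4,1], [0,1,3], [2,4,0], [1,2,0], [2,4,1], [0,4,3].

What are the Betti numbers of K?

Order the vertices as 0 < 1 < 2 < 3 < 4. Listing each simplex with vertices in this order, K has dimension 2 with simplices:

  0-simplices (5): [0], [1], [2], [3], [4]
  1-simplices (9): [0,1], [0,2], [0,3], [0,4], [1,2], [1,3], [1,4], [2,4], [3,4]
  2-simplices (6): [0,1,2], [0,1,3], [0,2,4], [0,3,4], [1,2,4], [1,3,4]

giving chain groups C_0 ≅ Z^5, C_1 ≅ Z^9, C_2 ≅ Z^6.

The boundary map ∂_1: C_1 → C_0 sends each edge [p,q] (with p < q) to q − p.
This gives a 5×9 integer matrix of rank 4; reducing to Smith normal form yields diagonal entries (1,1,1,1).

Boundary ∂_2: C_2 → C_1 maps a triangle to the signed sum of its edges. For instance
  ∂[0,1,2] = [1,2] − [0,2] + [0,1],
  ∂[0,2,4] = [2,4] − [0,4] + [0,2].
As a 9×6 matrix over Z this has rank 5, with invariant factors (1,1,1,1,1).

Computing H_k = (kernel of ∂_k) / (image of ∂_{k+1}):

  H_0: rank C_0 − rank ∂_1 = 5 − 4 = 1, and the invariant factors of ∂_1 are all 1, so H_0 = Z.
  H_1: rank ker ∂_1 − rank ∂_2 = (9 − 4) − 5 = 0, and the invariant factors of ∂_2 are all 1, so H_1 = 0.
  H_2: rank ker ∂_2 − rank ∂_3 = (6 − 5) − 0 = 1, and there is no ∂_3, so H_2 = Z.

As a check, the Euler characteristic is 5 − 9 + 6 = 2, which agrees with 1 − 0 + 1 = 2.

Hence the Betti numbers are b_0 = 1, b_1 = 0, b_2 = 1.

b_0 = 1, b_1 = 0, b_2 = 1.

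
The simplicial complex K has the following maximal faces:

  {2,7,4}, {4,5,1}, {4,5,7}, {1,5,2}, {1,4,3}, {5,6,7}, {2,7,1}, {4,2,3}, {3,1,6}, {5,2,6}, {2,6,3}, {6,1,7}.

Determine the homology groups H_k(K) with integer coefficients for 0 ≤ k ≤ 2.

Fix the vertex order 1 < 2 < 3 < 4 < 5 < 6 < 7 and write every simplex with vertices in increasing order. Then dim K = 2 and the simplices of K are:

  0-simplices (7): [1], [2], [3], [4], [5], [6], [7]
  1-simplices (18): [1,2], [1,3], [1,4], [1,5], [1,6], [1,7], [2,3], [2,4], [2,5], [2,6], [2,7], [3,4], [3,6], [4,5], [4,7], [5,6], [5,7], [6,7]
  2-simplices (12): [1,2,5], [1,2,7], [1,3,4], [1,3,6], [1,4,5], [1,6,7], [2,3,4], [2,3,6], [2,4,7], [2,5,6], [4,5,7], [5,6,7]

giving chain groups C_0 ≅ Z^7, C_1 ≅ Z^18, C_2 ≅ Z^12.

∂_1: C_1 → C_0 is given by ∂[p,q] = [q] − [p]. For instance
  ∂[1,2] = [2] − [1].
This gives a 7×18 integer matrix of rank 6; reducing to Smith normal form yields diagonal entries (1,1,1,1,1,1).

The boundary map ∂_2: C_2 → C_1 sends each 2-simplex [p,q,r] to [q,r] − [p,r] + [p,q]. For instance
  ∂[1,4,5] = [4,5] − [1,5] + [1,4],
  ∂[1,3,4] = [3,4] − [1,4] + [1,3].
This gives a 18×12 integer matrix of rank 12; reducing to Smith normal form yields diagonal entries (1,1,1,1,1,1,1,1,1,1,1,2).

Now H_k = ker ∂_k / im ∂_{k+1}, so:

  H_0: rank C_0 − rank ∂_1 = 7 − 6 = 1, and the invariant factors of ∂_1 are all 1, so H_0 ≅ Z.
  H_1: rank ker ∂_1 − rank ∂_2 = (18 − 6) − 12 = 0, and ∂_2 has invariant factor 2 > 1, so H_1 ≅ Z/2.
  H_2: rank ker ∂_2 − rank ∂_3 = (12 − 12) − 0 = 0, and there is no ∂_3, so H_2 ≅ 0.

H_0 ≅ Z,  H_1 ≅ Z/2,  H_2 = 0.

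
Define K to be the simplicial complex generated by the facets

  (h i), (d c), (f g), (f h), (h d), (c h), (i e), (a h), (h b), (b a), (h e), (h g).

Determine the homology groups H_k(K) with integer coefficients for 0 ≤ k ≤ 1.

H_0 = Z,  H_1 = Z^4.

K has 9 vertices, 12 edges.
rank ∂_0 = 0, rank ∂_1 = 8 ⇒ b_0 = 9 − 0 − 8 = 1; all invariant factors of ∂_1 are 1 so no torsion. So H_0 ≅ Z.
rank ∂_1 = 8, rank ∂_2 = 0 ⇒ b_1 = 12 − 8 − 0 = 4. So H_1 ≅ Z^4.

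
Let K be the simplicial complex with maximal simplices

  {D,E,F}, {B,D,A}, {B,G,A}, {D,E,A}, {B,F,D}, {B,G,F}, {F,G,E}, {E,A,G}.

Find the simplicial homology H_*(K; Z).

H_0 ≅ Z,  H_1 = 0,  H_2 ≅ Z.

Order the vertices as A < B < D < E < F < G. Listing each simplex with vertices in this order, K has dimension 2 with simplices:

  0-simplices (6): A, B, D, E, F, G
  1-simplices (12): AB, AD, AE, AG, BD, BF, BG, DE, DF, EF, EG, FG
  2-simplices (8): ABD, ABG, ADE, AEG, BDF, BFG, DEF, EFG

Hence C_0 ≅ Z^6, C_1 ≅ Z^12, C_2 ≅ Z^8.

Boundary ∂_1: C_1 → C_0 sends each edge [p,q] (with p < q) to q − p. For instance
  ∂EG = G − E.
The resulting 6×12 matrix has rank 5, and its Smith normal form has invariant factors (1,1,1,1,1).

The boundary map ∂_2: C_2 → C_1 acts by ∂[p,q,r] = [q,r] − [p,r] + [p,q]. For instance
  ∂ABG = BG − AG + AB,
  ∂AEG = EG − AG + AE.
This gives a 12×8 integer matrix of rank 7; reducing to Smith normal form yields diagonal entries (1,1,1,1,1,1,1).

Now H_k = ker ∂_k / im ∂_{k+1}, so:

  H_0: rank C_0 − rank ∂_1 = 6 − 5 = 1, and the invariant factors of ∂_1 are all 1, so H_0 = Z.
  H_1: rank ker ∂_1 − rank ∂_2 = (12 − 5) − 7 = 0, and the invariant factors of ∂_2 are all 1, so H_1 = 0.
  H_2: rank ker ∂_2 − rank ∂_3 = (8 − 7) − 0 = 1, and there is no ∂_3, so H_2 = Z.

As a check, the Euler characteristic is 6 − 12 + 8 = 2, which agrees with 1 − 0 + 1 = 2.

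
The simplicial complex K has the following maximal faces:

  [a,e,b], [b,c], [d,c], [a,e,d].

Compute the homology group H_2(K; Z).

Order the vertices as a < b < c < d < e. Listing each simplex with vertices in this order, K has dimension 2 with simplices:

  0-simplices (5): a, b, c, d, e
  1-simplices (7): ab, ad, ae, bc, be, cd, de
  2-simplices (2): abe, ade

so the chain groups are C_0 ≅ Z^5, C_1 ≅ Z^7, C_2 ≅ Z^2.

∂_1: C_1 → C_0 sends each edge [p,q] (with p < q) to q − p.
The resulting 5×7 matrix has rank 4, and its Smith normal form has invariant factors (1,1,1,1).

The boundary map ∂_2: C_2 → C_1 maps a triangle to the signed sum of its edges. For instance
  ∂ade = de − ae + ad,
  ∂abe = be − ae + ab.
The resulting 7×2 matrix has rank 2, and its Smith normal form has invariant factors (1,1).

Now H_k = ker ∂_k / im ∂_{k+1}, so:

  H_2: rank ker ∂_2 − rank ∂_3 = (2 − 2) − 0 = 0, and there is no ∂_3, so H_2 ≅ 0.

H_2 = 0.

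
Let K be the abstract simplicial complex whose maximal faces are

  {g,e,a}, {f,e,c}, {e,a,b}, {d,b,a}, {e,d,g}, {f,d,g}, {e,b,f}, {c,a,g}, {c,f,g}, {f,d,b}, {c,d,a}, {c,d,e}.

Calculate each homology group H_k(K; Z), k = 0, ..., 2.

Order the vertices as a < b < c < d < e < f < g. Listing each simplex with vertices in this order, K has dimension 2 with simplices:

  0-simplices (7): a, b, c, d, e, f, g
  1-simplices (18): ab, ac, ad, ae, ag, bd, be, bf, cd, ce, cf, cg, de, df, dg, ef, eg, fg
  2-simplices (12): abd, abe, acd, acg, aeg, bdf, bef, cde, cef, cfg, deg, dfg

so the chain groups are C_0 ≅ Z^7, C_1 ≅ Z^18, C_2 ≅ Z^12.

Boundary ∂_1: C_1 → C_0 is given by ∂[p,q] = [q] − [p].
As a 7×18 matrix over Z this has rank 6, with invariant factors (1,1,1,1,1,1).

The boundary map ∂_2: C_2 → C_1 sends each 2-simplex [p,q,r] to [q,r] − [p,r] + [p,q]. For instance
  ∂cde = de − ce + cd,
  ∂abd = bd − ad + ab.
The 18×12 boundary matrix has rank 12 and Smith normal form diag(1,1,1,1,1,1,1,1,1,1,1,2).

Reading off H_k = ker ∂_k / im ∂_{k+1}:

  H_0: rank C_0 − rank ∂_1 = 7 − 6 = 1, and the invariant factors of ∂_1 are all 1, so H_0 = Z.
  H_1: rank ker ∂_1 − rank ∂_2 = (18 − 6) − 12 = 0, and ∂_2 has invariant factor 2 > 1, so H_1 = Z/2.
  H_2: rank ker ∂_2 − rank ∂_3 = (12 − 12) − 0 = 0, and there is no ∂_3, so H_2 = 0.

As a check, the Euler characteristic is 7 − 18 + 12 = 1, which agrees with 1 − 0 + 0 = 1.

H_0 ≅ Z,  H_1 ≅ Z/2,  H_2 = 0.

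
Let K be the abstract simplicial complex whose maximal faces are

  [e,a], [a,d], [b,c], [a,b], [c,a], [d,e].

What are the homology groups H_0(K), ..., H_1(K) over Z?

H_0 = Z,  H_1 = Z^2.

Take the total order a < b < c < d < e on the vertex set. Then K (dimension 1) consists of the simplices:

  0-simplices (5): a, b, c, d, e
  1-simplices (6): ab, ac, ad, ae, bc, de

giving chain groups C_0 ≅ Z^5, C_1 ≅ Z^6.

Boundary ∂_1: C_1 → C_0 is given by ∂[p,q] = [q] − [p]. For instance
  ∂ac = c − a.
The 5×6 boundary matrix has rank 4 and Smith normal form diag(1,1,1,1).

Reading off H_k = ker ∂_k / im ∂_{k+1}:

  H_0: rank C_0 − rank ∂_1 = 5 − 4 = 1, and the invariant factors of ∂_1 are all 1, so H_0 = Z.
  H_1: rank ker ∂_1 − rank ∂_2 = (6 − 4) − 0 = 2, and there is no ∂_2, so H_1 = Z^2.

As a check, the Euler characteristic is 5 − 6 = -1, which agrees with 1 − 2 = -1.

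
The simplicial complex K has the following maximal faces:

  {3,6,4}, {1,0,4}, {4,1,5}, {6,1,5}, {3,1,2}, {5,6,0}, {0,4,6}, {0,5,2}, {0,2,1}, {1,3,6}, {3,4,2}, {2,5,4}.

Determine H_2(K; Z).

K has 7 vertices, 18 edges, 12 triangles.
rank ∂_2 = 12, rank ∂_3 = 0 ⇒ b_2 = 12 − 12 − 0 = 0. So H_2 = 0.

H_2 = 0.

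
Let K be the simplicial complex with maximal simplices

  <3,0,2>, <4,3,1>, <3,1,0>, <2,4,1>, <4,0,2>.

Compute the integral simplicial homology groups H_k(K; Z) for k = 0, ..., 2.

Take the total order 0 < 1 < 2 < 3 < 4 on the vertex set. Then K (dimension 2) consists of the simplices:

  0-simplices (5): [0], [1], [2], [3], [4]
  1-simplices (10): [0,1], [0,2], [0,3], [0,4], [1,2], [1,3], [1,4], [2,3], [2,4], [3,4]
  2-simplices (5): [0,1,3], [0,2,3], [0,2,4], [1,2,4], [1,3,4]

giving chain groups C_0 ≅ Z^5, C_1 ≅ Z^10, C_2 ≅ Z^5.

The boundary map ∂_1: C_1 → C_0 maps an edge to its endpoints' difference, ∂[p,q] = q − p. For instance
  ∂[2,3] = [3] − [2].
This gives a 5×10 integer matrix of rank 4; reducing to Smith normal form yields diagonal entries (1,1,1,1).

The boundary map ∂_2: C_2 → C_1 acts by ∂[p,q,r] = [q,r] − [p,r] + [p,q]. For instance
  ∂[0,2,4] = [2,4] − [0,4] + [0,2],
  ∂[1,2,4] = [2,4] − [1,4] + [1,2].
The 10×5 boundary matrix has rank 5 and Smith normal form diag(1,1,1,1,1).

Reading off H_k = ker ∂_k / im ∂_{k+1}:

  H_0: rank C_0 − rank ∂_1 = 5 − 4 = 1, and the invariant factors of ∂_1 are all 1, so H_0 = Z.
  H_1: rank ker ∂_1 − rank ∂_2 = (10 − 4) − 5 = 1, and the invariant factors of ∂_2 are all 1, so H_1 = Z.
  H_2: rank ker ∂_2 − rank ∂_3 = (5 − 5) − 0 = 0, and there is no ∂_3, so H_2 = 0.

As a check, the Euler characteristic is 5 − 10 + 5 = 0, which agrees with 1 − 1 + 0 = 0.

H_0 = Z,  H_1 = Z,  H_2 = 0.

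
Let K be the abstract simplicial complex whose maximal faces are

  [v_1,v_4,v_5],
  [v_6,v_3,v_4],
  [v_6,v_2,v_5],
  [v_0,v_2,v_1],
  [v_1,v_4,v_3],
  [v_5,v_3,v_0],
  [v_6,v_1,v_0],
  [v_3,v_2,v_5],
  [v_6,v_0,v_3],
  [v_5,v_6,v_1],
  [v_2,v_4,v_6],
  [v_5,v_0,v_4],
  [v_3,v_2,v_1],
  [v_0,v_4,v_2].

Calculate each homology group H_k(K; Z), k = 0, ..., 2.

Order the vertices as v_0 < v_1 < v_2 < v_3 < v_4 < v_5 < v_6. Listing each simplex with vertices in this order, K has dimension 2 with simplices:

  0-simplices (7): [v_0], [v_1], [v_2], [v_3], [v_4], [v_5], [v_6]
  1-simplices (21): (21 of them)
  2-simplices (14): (14 of them)

so the chain groups are C_0 ≅ Z^7, C_1 ≅ Z^21, C_2 ≅ Z^14.

The boundary map ∂_1: C_1 → C_0 is given by ∂[p,q] = [q] − [p]. For instance
  ∂[v_1,v_3] = [v_3] − [v_1].
The 7×21 boundary matrix has rank 6 and Smith normal form diag(1,1,1,1,1,1).

∂_2: C_2 → C_1 acts by ∂[p,q,r] = [q,r] − [p,r] + [p,q]. For instance
  ∂[v_2,v_3,v_5] = [v_3,v_5] − [v_2,v_5] + [v_2,v_3],
  ∂[v_1,v_5,v_6] = [v_5,v_6] − [v_1,v_6] + [v_1,v_5].
This gives a 21×14 integer matrix of rank 13; reducing to Smith normal form yields diagonal entries (1,1,1,1,1,1,1,1,1,1,1,1,1).

Now H_k = ker ∂_k / im ∂_{k+1}, so:

  H_0: rank C_0 − rank ∂_1 = 7 − 6 = 1, and the invariant factors of ∂_1 are all 1, so H_0 ≅ Z.
  H_1: rank ker ∂_1 − rank ∂_2 = (21 − 6) − 13 = 2, and the invariant factors of ∂_2 are all 1, so H_1 ≅ Z^2.
  H_2: rank ker ∂_2 − rank ∂_3 = (14 − 13) − 0 = 1, and there is no ∂_3, so H_2 ≅ Z.

H_0 = Z,  H_1 = Z^2,  H_2 = Z.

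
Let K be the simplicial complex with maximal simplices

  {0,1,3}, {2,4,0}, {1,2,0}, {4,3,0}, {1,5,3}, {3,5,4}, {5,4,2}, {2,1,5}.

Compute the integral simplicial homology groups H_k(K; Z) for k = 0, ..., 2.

H_0 ≅ Z,  H_1 = 0,  H_2 ≅ Z.

We work with the vertex ordering 0 < 1 < 2 < 3 < 4 < 5. The simplices of K, each written with vertices in increasing order, are:

  0-simplices (6): [0], [1], [2], [3], [4], [5]
  1-simplices (12): [0,1], [0,2], [0,3], [0,4], [1,2], [1,3], [1,5], [2,4], [2,5], [3,4], [3,5], [4,5]
  2-simplices (8): [0,1,2], [0,1,3], [0,2,4], [0,3,4], [1,2,5], [1,3,5], [2,4,5], [3,4,5]

so the chain groups are C_0 ≅ Z^6, C_1 ≅ Z^12, C_2 ≅ Z^8.

Boundary ∂_1: C_1 → C_0 is given by ∂[p,q] = [q] − [p]. For instance
  ∂[1,5] = [5] − [1].
This gives a 6×12 integer matrix of rank 5; reducing to Smith normal form yields diagonal entries (1,1,1,1,1).

The boundary map ∂_2: C_2 → C_1 acts by ∂[p,q,r] = [q,r] − [p,r] + [p,q]. For instance
  ∂[1,3,5] = [3,5] − [1,5] + [1,3],
  ∂[0,2,4] = [2,4] − [0,4] + [0,2].
The resulting 12×8 matrix has rank 7, and its Smith normal form has invariant factors (1,1,1,1,1,1,1).

Computing H_k = (kernel of ∂_k) / (image of ∂_{k+1}):

  H_0: rank C_0 − rank ∂_1 = 6 − 5 = 1, and the invariant factors of ∂_1 are all 1, so H_0 ≅ Z.
  H_1: rank ker ∂_1 − rank ∂_2 = (12 − 5) − 7 = 0, and the invariant factors of ∂_2 are all 1, so H_1 ≅ 0.
  H_2: rank ker ∂_2 − rank ∂_3 = (8 − 7) − 0 = 1, and there is no ∂_3, so H_2 ≅ Z.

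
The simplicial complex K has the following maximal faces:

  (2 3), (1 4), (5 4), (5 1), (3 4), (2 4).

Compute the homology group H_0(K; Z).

We work with the vertex ordering 1 < 2 < 3 < 4 < 5. The simplices of K, each written with vertices in increasing order, are:

  0-simplices (5): [1], [2], [3], [4], [5]
  1-simplices (6): [1,4], [1,5], [2,3], [2,4], [3,4], [4,5]

giving chain groups C_0 ≅ Z^5, C_1 ≅ Z^6.

The boundary map ∂_1: C_1 → C_0 is given by ∂[p,q] = [q] − [p]. For instance
  ∂[2,4] = [4] − [2].
The resulting 5×6 matrix has rank 4, and its Smith normal form has invariant factors (1,1,1,1).

Now H_k = ker ∂_k / im ∂_{k+1}, so:

  H_0: rank C_0 − rank ∂_1 = 5 − 4 = 1, and the invariant factors of ∂_1 are all 1, so H_0 ≅ Z.

(K is a triangulation of a wedge of 2 circles.)

H_0 = Z.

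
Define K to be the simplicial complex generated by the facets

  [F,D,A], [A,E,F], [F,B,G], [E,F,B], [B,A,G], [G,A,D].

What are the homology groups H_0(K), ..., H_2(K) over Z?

H_0 = Z,  H_1 = Z,  H_2 = 0.

We work with the vertex ordering A < B < D < E < F < G. The simplices of K, each written with vertices in increasing order, are:

  0-simplices (6): A, B, D, E, F, G
  1-simplices (12): AB, AD, AE, AF, AG, BE, BF, BG, DF, DG, EF, FG
  2-simplices (6): ABG, ADF, ADG, AEF, BEF, BFG

giving chain groups C_0 ≅ Z^6, C_1 ≅ Z^12, C_2 ≅ Z^6.

Boundary ∂_1: C_1 → C_0 is given by ∂[p,q] = [q] − [p].
The resulting 6×12 matrix has rank 5, and its Smith normal form has invariant factors (1,1,1,1,1).

The boundary map ∂_2: C_2 → C_1 maps a triangle to the signed sum of its edges. For instance
  ∂ADG = DG − AG + AD,
  ∂ADF = DF − AF + AD.
This gives a 12×6 integer matrix of rank 6; reducing to Smith normal form yields diagonal entries (1,1,1,1,1,1).

From H_k ≅ ker(∂_k) / im(∂_{k+1}) we obtain:

  H_0: rank C_0 − rank ∂_1 = 6 − 5 = 1, and the invariant factors of ∂_1 are all 1, so H_0 ≅ Z.
  H_1: rank ker ∂_1 − rank ∂_2 = (12 − 5) − 6 = 1, and the invariant factors of ∂_2 are all 1, so H_1 ≅ Z.
  H_2: rank ker ∂_2 − rank ∂_3 = (6 − 6) − 0 = 0, and there is no ∂_3, so H_2 ≅ 0.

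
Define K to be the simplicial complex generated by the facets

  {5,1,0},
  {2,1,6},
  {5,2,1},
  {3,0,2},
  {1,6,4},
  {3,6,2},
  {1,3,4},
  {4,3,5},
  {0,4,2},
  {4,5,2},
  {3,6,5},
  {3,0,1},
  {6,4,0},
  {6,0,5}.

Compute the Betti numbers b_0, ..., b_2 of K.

K has 7 vertices, 21 edges, 14 triangles.
rank ∂_0 = 0, rank ∂_1 = 6 ⇒ b_0 = 7 − 0 − 6 = 1; all invariant factors of ∂_1 are 1 so no torsion. So H_0 ≅ Z.
rank ∂_1 = 6, rank ∂_2 = 13 ⇒ b_1 = 21 − 6 − 13 = 2; all invariant factors of ∂_2 are 1 so no torsion. So H_1 ≅ Z^2.
rank ∂_2 = 13, rank ∂_3 = 0 ⇒ b_2 = 14 − 13 − 0 = 1. So H_2 ≅ Z.

b_0 = 1, b_1 = 2, b_2 = 1.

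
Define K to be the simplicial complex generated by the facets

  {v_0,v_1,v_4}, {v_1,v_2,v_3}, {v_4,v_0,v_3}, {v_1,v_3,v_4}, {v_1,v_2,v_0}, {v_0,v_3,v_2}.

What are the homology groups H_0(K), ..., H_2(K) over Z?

H_0 = Z,  H_1 = 0,  H_2 = Z.

Fix the vertex order v_0 < v_1 < v_2 < v_3 < v_4 and write every simplex with vertices in increasing order. Then dim K = 2 and the simplices of K are:

  0-simplices (5): [v_0], [v_1], [v_2], [v_3], [v_4]
  1-simplices (9): [v_0,v_1], [v_0,v_2], [v_0,v_3], [v_0,v_4], [v_1,v_2], [v_1,v_3], [v_1,v_4], [v_2,v_3], [v_3,v_4]
  2-simplices (6): [v_0,v_1,v_2], [v_0,v_1,v_4], [v_0,v_2,v_3], [v_0,v_3,v_4], [v_1,v_2,v_3], [v_1,v_3,v_4]

giving chain groups C_0 ≅ Z^5, C_1 ≅ Z^9, C_2 ≅ Z^6.

The boundary map ∂_1: C_1 → C_0 sends each edge [p,q] (with p < q) to q − p.
The resulting 5×9 matrix has rank 4, and its Smith normal form has invariant factors (1,1,1,1).

∂_2: C_2 → C_1 acts by ∂[p,q,r] = [q,r] − [p,r] + [p,q]. For instance
  ∂[v_1,v_2,v_3] = [v_2,v_3] − [v_1,v_3] + [v_1,v_2],
  ∂[v_0,v_1,v_2] = [v_1,v_2] − [v_0,v_2] + [v_0,v_1].
The resulting 9×6 matrix has rank 5, and its Smith normal form has invariant factors (1,1,1,1,1).

From H_k ≅ ker(∂_k) / im(∂_{k+1}) we obtain:

  H_0: rank C_0 − rank ∂_1 = 5 − 4 = 1, and the invariant factors of ∂_1 are all 1, so H_0 ≅ Z.
  H_1: rank ker ∂_1 − rank ∂_2 = (9 − 4) − 5 = 0, and the invariant factors of ∂_2 are all 1, so H_1 ≅ 0.
  H_2: rank ker ∂_2 − rank ∂_3 = (6 − 5) − 0 = 1, and there is no ∂_3, so H_2 ≅ Z.

(K is a triangulation of the 2-sphere S^2.)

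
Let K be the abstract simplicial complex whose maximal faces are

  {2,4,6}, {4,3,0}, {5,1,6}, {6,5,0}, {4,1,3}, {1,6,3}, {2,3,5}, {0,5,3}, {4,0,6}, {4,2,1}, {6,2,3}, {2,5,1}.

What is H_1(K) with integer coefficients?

H_1 = Z/2Z.

Fix the vertex order 0 < 1 < 2 < 3 < 4 < 5 < 6 and write every simplex with vertices in increasing order. Then dim K = 2 and the simplices of K are:

  0-simplices (7): [0], [1], [2], [3], [4], [5], [6]
  1-simplices (18): [0,3], [0,4], [0,5], [0,6], [1,2], [1,3], [1,4], [1,5], [1,6], [2,3], [2,4], [2,5], [2,6], [3,4], [3,5], [3,6], [4,6], [5,6]
  2-simplices (12): [0,3,4], [0,3,5], [0,4,6], [0,5,6], [1,2,4], [1,2,5], [1,3,4], [1,3,6], [1,5,6], [2,3,5], [2,3,6], [2,4,6]

Hence C_0 ≅ Z^7, C_1 ≅ Z^18, C_2 ≅ Z^12.

The boundary map ∂_1: C_1 → C_0 sends each edge [p,q] (with p < q) to q − p.
As a 7×18 matrix over Z this has rank 6, with invariant factors (1,1,1,1,1,1).

Boundary ∂_2: C_2 → C_1 acts by ∂[p,q,r] = [q,r] − [p,r] + [p,q]. For instance
  ∂[1,2,4] = [2,4] − [1,4] + [1,2],
  ∂[1,3,4] = [3,4] − [1,4] + [1,3].
The 18×12 boundary matrix has rank 12 and Smith normal form diag(1,1,1,1,1,1,1,1,1,1,1,2).

From H_k ≅ ker(∂_k) / im(∂_{k+1}) we obtain:

  H_1: rank ker ∂_1 − rank ∂_2 = (18 − 6) − 12 = 0, and ∂_2 has invariant factor 2 > 1, so H_1 = Z/2Z.

(K is a triangulation of the real projective plane RP^2.)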